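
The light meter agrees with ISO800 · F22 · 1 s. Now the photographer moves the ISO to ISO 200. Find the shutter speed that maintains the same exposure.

4 s

ISO: 800 → 400 → 200 — 2 stops dropped (darker).
Need 2 stops brighter from the shutter speed: 1 → 2 → 4.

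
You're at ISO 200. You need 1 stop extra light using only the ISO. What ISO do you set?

ISO 400

ISO: 200 → 400 — 1 stop higher (brighter).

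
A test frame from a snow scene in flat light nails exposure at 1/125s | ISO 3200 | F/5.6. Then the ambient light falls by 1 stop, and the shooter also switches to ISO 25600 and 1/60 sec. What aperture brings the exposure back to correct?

f/16

Scene light: 1 stop darker.
ISO: 3200 → 6400 → 12800 → 25600 — 3 stops raised (brighter).
Shutter speed: 1/125 → 1/60 — 1 stop longer (brighter).
Net so far: 3 stops brighter. Aperture: f/5.6 → f/8 → f/11 → f/16.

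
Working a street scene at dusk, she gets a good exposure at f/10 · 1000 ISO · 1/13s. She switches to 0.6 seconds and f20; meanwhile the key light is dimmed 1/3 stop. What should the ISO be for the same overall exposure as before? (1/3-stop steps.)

Scene light: 1/3 stop darker.
Shutter speed: 1/13 → 1/10 → 1/8 → 1/6 → 1/5 → 1/4 → 0.3 → 0.4 → 0.5 → 0.6 — 3 stops slower (brighter).
Aperture: f/10 → f/11 → f/13 → f/14 → f/16 → f/18 → f/20 — 2 stops smaller aperture (darker).
Net so far: 2/3 stop brighter. ISO: 1000 → 800 → 640.

ISO 640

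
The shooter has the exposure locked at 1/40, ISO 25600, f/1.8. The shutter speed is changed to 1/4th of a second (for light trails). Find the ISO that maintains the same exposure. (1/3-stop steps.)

ISO 2500

Shutter speed: 1/40 → 1/30 → 1/25 → 1/20 → 1/15 → 1/13 → 1/10 → 1/8 → 1/6 → 1/5 → 1/4 — 3 1/3 stops longer (brighter).
Need 3 1/3 stops darker from the ISO: 25600 → 20000 → 16000 → 12800 → 10000 → 8000 → 6400 → 5000 → 4000 → 3200 → 2500.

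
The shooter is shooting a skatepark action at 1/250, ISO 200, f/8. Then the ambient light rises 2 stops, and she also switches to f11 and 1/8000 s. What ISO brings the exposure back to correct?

Scene light: 2 stops brighter.
Aperture: f/8 → f/11 — 1 stop narrower (darker).
Shutter speed: 1/250 → 1/500 → 1/1000 → 1/2000 → 1/4000 → 1/8000 — 5 stops shorter (darker).
Net so far: 4 stops darker. ISO: 200 → 400 → 800 → 1600 → 3200.

ISO 3200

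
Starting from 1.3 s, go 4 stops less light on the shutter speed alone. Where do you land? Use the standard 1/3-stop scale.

Shutter speed: 1.3 → 1 → 0.8 → 0.6 → 0.5 → 0.4 → 0.3 → 1/4 → 1/5 → 1/6 → 1/8 → 1/10 → 1/13 — 4 stops shorter (darker).

1/13s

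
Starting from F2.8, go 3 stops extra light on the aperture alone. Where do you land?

Aperture: f/2.8 → f/2 → f/1.4 → f/1.0 — 3 stops wider (brighter).

f/1.0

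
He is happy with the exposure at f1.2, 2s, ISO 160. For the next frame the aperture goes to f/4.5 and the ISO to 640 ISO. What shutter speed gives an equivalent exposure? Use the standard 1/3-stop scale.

6 s

Aperture: f/1.2 → f/1.4 → f/1.6 → f/1.8 → f/2 → f/2.2 → f/2.5 → f/2.8 → f/3.2 → f/3.5 → f/4 → f/4.5 — 3 2/3 stops narrower (darker).
ISO: 160 → 200 → 250 → 320 → 400 → 500 → 640 — 2 stops raised (brighter).
Net change so far: 1 2/3 stops darker. Offset with the shutter speed: 2 → 2.5 → 3.2 → 4 → 5 → 6.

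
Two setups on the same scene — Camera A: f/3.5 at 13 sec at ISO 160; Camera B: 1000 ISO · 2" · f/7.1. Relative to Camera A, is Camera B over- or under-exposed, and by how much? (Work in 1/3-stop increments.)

2 stops darker

Aperture: f/3.5 → f/4 → f/4.5 → f/5 → f/5.6 → f/6.3 → f/7.1 — 2 stops stopped down (darker).
Shutter speed: 13 → 10 → 8 → 6 → 5 → 4 → 3.2 → 2.5 → 2 — 2 2/3 stops faster (darker).
ISO: 160 → 200 → 250 → 320 → 400 → 500 → 640 → 800 → 1000 — 2 2/3 stops raised (brighter).
Net: −2 −2 2/3 +2 2/3 = −2 stops.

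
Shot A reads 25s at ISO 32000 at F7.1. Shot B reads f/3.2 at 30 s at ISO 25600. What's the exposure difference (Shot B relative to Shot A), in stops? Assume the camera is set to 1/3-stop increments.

Aperture: f/7.1 → f/6.3 → f/5.6 → f/5 → f/4.5 → f/4 → f/3.5 → f/3.2 — 2 1/3 stops larger aperture (brighter).
Shutter speed: 25 → 30 — 1/3 stop longer (brighter).
ISO: 32000 → 25600 — 1/3 stop dropped (darker).
Net: +2 1/3 +1/3 −1/3 = +2 1/3 stops.

2 1/3 stops brighter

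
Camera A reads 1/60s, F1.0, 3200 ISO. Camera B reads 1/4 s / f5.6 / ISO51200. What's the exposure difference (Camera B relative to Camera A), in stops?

3 stops brighter

Aperture: f/1.0 → f/1.4 → f/2 → f/2.8 → f/4 → f/5.6 — 5 stops stopped down (darker).
Shutter speed: 1/60 → 1/30 → 1/15 → 1/8 → 1/4 — 4 stops longer (brighter).
ISO: 3200 → 6400 → 12800 → 25600 → 51200 — 4 stops higher (brighter).
Net: −5 +4 +4 = +3 stops.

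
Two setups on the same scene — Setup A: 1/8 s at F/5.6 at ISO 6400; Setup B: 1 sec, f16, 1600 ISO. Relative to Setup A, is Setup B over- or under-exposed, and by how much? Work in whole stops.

Aperture: f/5.6 → f/8 → f/11 → f/16 — 3 stops stopped down (darker).
Shutter speed: 1/8 → 1/4 → 1/2 → 1 — 3 stops longer (brighter).
ISO: 6400 → 3200 → 1600 — 2 stops dropped (darker).
Net: −3 +3 −2 = −2 stops.

2 stops darker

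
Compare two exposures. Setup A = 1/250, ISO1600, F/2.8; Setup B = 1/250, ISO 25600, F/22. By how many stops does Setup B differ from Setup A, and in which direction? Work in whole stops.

Aperture: f/2.8 → f/4 → f/5.6 → f/8 → f/11 → f/16 → f/22 — 6 stops narrower (darker).
Shutter speed: unchanged.
ISO: 1600 → 3200 → 6400 → 12800 → 25600 — 4 stops raised (brighter).
Net: −6 +4 = −2 stops.

2 stops darker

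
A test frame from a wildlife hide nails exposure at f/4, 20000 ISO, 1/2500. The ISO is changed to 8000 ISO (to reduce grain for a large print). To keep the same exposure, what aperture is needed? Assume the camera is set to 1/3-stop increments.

ISO: 20000 → 16000 → 12800 → 10000 → 8000 — 1 1/3 stops lower (darker).
Need 1 1/3 stops brighter from the aperture: f/4 → f/3.5 → f/3.2 → f/2.8 → f/2.5.

f/2.5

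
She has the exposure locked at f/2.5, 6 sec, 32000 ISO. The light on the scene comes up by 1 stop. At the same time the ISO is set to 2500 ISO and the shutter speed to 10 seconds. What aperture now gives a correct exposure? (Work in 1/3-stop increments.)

f/1.2

Scene light: 1 stop brighter.
ISO: 32000 → 25600 → 20000 → 16000 → 12800 → 10000 → 8000 → 6400 → 5000 → 4000 → 3200 → 2500 — 3 2/3 stops dropped (darker).
Shutter speed: 6 → 8 → 10 — 2/3 stop longer (brighter).
Net so far: 2 stops darker. Aperture: f/2.5 → f/2.2 → f/2 → f/1.8 → f/1.6 → f/1.4 → f/1.2.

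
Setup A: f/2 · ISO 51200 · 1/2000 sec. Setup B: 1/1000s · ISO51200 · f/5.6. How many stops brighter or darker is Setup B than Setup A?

2 stops darker

Aperture: f/2 → f/2.8 → f/4 → f/5.6 — 3 stops smaller aperture (darker).
Shutter speed: 1/2000 → 1/1000 — 1 stop slower (brighter).
ISO: unchanged.
Net: −3 +1 = −2 stops.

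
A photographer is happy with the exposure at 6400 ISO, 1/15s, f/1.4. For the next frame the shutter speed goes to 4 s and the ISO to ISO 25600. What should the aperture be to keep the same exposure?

f/22

Shutter speed: 1/15 → 1/8 → 1/4 → 1/2 → 1 → 2 → 4 — 6 stops slower (brighter).
ISO: 6400 → 12800 → 25600 — 2 stops higher (brighter).
Net change so far: 8 stops brighter. Offset with the aperture: f/1.4 → f/2 → f/2.8 → f/4 → f/5.6 → f/8 → f/11 → f/16 → f/22.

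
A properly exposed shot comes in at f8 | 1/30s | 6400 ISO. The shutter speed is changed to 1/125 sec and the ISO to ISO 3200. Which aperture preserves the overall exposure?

f/2.8

Shutter speed: 1/30 → 1/60 → 1/125 — 2 stops shorter (darker).
ISO: 6400 → 3200 — 1 stop lower (darker).
Net change so far: 3 stops darker. Offset with the aperture: f/8 → f/5.6 → f/4 → f/2.8.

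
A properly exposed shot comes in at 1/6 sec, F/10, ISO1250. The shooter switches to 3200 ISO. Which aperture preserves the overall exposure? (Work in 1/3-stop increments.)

f/16

ISO: 1250 → 1600 → 2000 → 2500 → 3200 — 1 1/3 stops higher (brighter).
Need 1 1/3 stops darker from the aperture: f/10 → f/11 → f/13 → f/14 → f/16.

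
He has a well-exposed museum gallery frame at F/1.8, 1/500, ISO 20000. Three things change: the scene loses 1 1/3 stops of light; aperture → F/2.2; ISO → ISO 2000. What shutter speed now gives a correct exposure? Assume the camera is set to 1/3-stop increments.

Scene light: 1 1/3 stops darker.
Aperture: f/1.8 → f/2 → f/2.2 — 2/3 stop narrower (darker).
ISO: 20000 → 16000 → 12800 → 10000 → 8000 → 6400 → 5000 → 4000 → 3200 → 2500 → 2000 — 3 1/3 stops lower (darker).
Net so far: 5 1/3 stops darker. Shutter speed: 1/500 → 1/400 → 1/320 → 1/250 → 1/200 → 1/160 → 1/125 → 1/100 → 1/80 → 1/60 → 1/50 → 1/40 → 1/30 → 1/25 → 1/20 → 1/15 → 1/13.

1/13s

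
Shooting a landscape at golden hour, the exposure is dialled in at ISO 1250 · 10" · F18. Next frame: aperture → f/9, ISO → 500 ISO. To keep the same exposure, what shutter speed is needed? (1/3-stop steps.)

Aperture: f/18 → f/16 → f/14 → f/13 → f/11 → f/10 → f/9 — 2 stops larger aperture (brighter).
ISO: 1250 → 1000 → 800 → 640 → 500 — 1 1/3 stops dropped (darker).
Net change so far: 2/3 stop brighter. Offset with the shutter speed: 10 → 8 → 6.

6 s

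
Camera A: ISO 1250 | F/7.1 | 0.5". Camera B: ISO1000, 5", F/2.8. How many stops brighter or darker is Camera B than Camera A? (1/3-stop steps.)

5 2/3 stops brighter

Aperture: f/7.1 → f/6.3 → f/5.6 → f/5 → f/4.5 → f/4 → f/3.5 → f/3.2 → f/2.8 — 2 2/3 stops opened up (brighter).
Shutter speed: 0.5 → 0.6 → 0.8 → 1 → 1.3 → 1.6 → 2 → 2.5 → 3.2 → 4 → 5 — 3 1/3 stops slower (brighter).
ISO: 1250 → 1000 — 1/3 stop dropped (darker).
Net: +2 2/3 +3 1/3 −1/3 = +5 2/3 stops.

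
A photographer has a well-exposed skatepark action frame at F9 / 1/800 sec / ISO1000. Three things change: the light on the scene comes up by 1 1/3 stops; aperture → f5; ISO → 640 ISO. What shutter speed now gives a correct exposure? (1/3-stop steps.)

Scene light: 1 1/3 stops brighter.
Aperture: f/9 → f/8 → f/7.1 → f/6.3 → f/5.6 → f/5 — 1 2/3 stops opened up (brighter).
ISO: 1000 → 800 → 640 — 2/3 stop lower (darker).
Net so far: 2 1/3 stops brighter. Shutter speed: 1/800 → 1/1000 → 1/1250 → 1/1600 → 1/2000 → 1/2500 → 1/3200 → 1/4000.

1/4000s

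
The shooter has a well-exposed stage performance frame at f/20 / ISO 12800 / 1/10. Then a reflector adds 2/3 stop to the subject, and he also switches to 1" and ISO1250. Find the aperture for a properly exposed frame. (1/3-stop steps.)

f/25

Scene light: 2/3 stop brighter.
Shutter speed: 1/10 → 1/8 → 1/6 → 1/5 → 1/4 → 0.3 → 0.4 → 0.5 → 0.6 → 0.8 → 1 — 3 1/3 stops longer (brighter).
ISO: 12800 → 10000 → 8000 → 6400 → 5000 → 4000 → 3200 → 2500 → 2000 → 1600 → 1250 — 3 1/3 stops dropped (darker).
Net so far: 2/3 stop brighter. Aperture: f/20 → f/22 → f/25.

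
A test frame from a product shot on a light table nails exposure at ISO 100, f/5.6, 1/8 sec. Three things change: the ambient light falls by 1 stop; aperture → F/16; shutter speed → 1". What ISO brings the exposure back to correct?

Scene light: 1 stop darker.
Aperture: f/5.6 → f/8 → f/11 → f/16 — 3 stops narrower (darker).
Shutter speed: 1/8 → 1/4 → 1/2 → 1 — 3 stops slower (brighter).
Net so far: 1 stop darker. ISO: 100 → 200.

ISO 200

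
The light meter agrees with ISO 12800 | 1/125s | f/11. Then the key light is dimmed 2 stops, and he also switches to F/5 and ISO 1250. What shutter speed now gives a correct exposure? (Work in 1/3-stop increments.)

1/15s

Scene light: 2 stops darker.
Aperture: f/11 → f/10 → f/9 → f/8 → f/7.1 → f/6.3 → f/5.6 → f/5 — 2 1/3 stops larger aperture (brighter).
ISO: 12800 → 10000 → 8000 → 6400 → 5000 → 4000 → 3200 → 2500 → 2000 → 1600 → 1250 — 3 1/3 stops dropped (darker).
Net so far: 3 stops darker. Shutter speed: 1/125 → 1/100 → 1/80 → 1/60 → 1/50 → 1/40 → 1/30 → 1/25 → 1/20 → 1/15.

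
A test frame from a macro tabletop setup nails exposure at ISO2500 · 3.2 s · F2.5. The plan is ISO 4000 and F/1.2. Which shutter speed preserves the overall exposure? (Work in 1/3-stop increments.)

ISO: 2500 → 3200 → 4000 — 2/3 stop higher (brighter).
Aperture: f/2.5 → f/2.2 → f/2 → f/1.8 → f/1.6 → f/1.4 → f/1.2 — 2 stops opened up (brighter).
Net change so far: 2 2/3 stops brighter. Offset with the shutter speed: 3.2 → 2.5 → 2 → 1.6 → 1.3 → 1 → 0.8 → 0.6 → 0.5.

0.5 s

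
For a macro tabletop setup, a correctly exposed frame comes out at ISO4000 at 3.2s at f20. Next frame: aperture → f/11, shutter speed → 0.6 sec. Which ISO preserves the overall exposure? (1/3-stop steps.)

ISO 6400

Aperture: f/20 → f/18 → f/16 → f/14 → f/13 → f/11 — 1 2/3 stops larger aperture (brighter).
Shutter speed: 3.2 → 2.5 → 2 → 1.6 → 1.3 → 1 → 0.8 → 0.6 — 2 1/3 stops faster (darker).
Net change so far: 2/3 stop darker. Offset with the ISO: 4000 → 5000 → 6400.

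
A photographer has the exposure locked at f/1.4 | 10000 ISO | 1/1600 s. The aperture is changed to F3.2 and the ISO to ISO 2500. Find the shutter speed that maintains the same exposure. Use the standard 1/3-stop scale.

1/80s

Aperture: f/1.4 → f/1.6 → f/1.8 → f/2 → f/2.2 → f/2.5 → f/2.8 → f/3.2 — 2 1/3 stops narrower (darker).
ISO: 10000 → 8000 → 6400 → 5000 → 4000 → 3200 → 2500 — 2 stops lower (darker).
Net change so far: 4 1/3 stops darker. Offset with the shutter speed: 1/1600 → 1/1250 → 1/1000 → 1/800 → 1/640 → 1/500 → 1/400 → 1/320 → 1/250 → 1/200 → 1/160 → 1/125 → 1/100 → 1/80.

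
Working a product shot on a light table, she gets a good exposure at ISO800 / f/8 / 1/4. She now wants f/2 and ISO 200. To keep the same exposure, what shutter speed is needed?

Aperture: f/8 → f/5.6 → f/4 → f/2.8 → f/2 — 4 stops larger aperture (brighter).
ISO: 800 → 400 → 200 — 2 stops dropped (darker).
Net change so far: 2 stops brighter. Offset with the shutter speed: 1/4 → 1/8 → 1/15.

1/15s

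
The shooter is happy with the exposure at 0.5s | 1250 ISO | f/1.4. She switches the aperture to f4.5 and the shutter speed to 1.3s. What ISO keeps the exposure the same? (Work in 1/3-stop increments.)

Aperture: f/1.4 → f/1.6 → f/1.8 → f/2 → f/2.2 → f/2.5 → f/2.8 → f/3.2 → f/3.5 → f/4 → f/4.5 — 3 1/3 stops narrower (darker).
Shutter speed: 0.5 → 0.6 → 0.8 → 1 → 1.3 — 1 1/3 stops longer (brighter).
Net change so far: 2 stops darker. Offset with the ISO: 1250 → 1600 → 2000 → 2500 → 3200 → 4000 → 5000.

ISO 5000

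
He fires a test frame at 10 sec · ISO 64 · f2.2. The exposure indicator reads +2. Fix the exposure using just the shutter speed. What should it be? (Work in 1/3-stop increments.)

Overexposed by 2 stops → need 2 stops darker.
Shutter speed: 10 → 8 → 6 → 5 → 4 → 3.2 → 2.5.

2.5 s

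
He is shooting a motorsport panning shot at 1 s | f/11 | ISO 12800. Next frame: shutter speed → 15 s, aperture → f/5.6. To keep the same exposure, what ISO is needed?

Shutter speed: 1 → 2 → 4 → 8 → 15 — 4 stops slower (brighter).
Aperture: f/11 → f/8 → f/5.6 — 2 stops opened up (brighter).
Net change so far: 6 stops brighter. Offset with the ISO: 12800 → 6400 → 3200 → 1600 → 800 → 400 → 200.

ISO 200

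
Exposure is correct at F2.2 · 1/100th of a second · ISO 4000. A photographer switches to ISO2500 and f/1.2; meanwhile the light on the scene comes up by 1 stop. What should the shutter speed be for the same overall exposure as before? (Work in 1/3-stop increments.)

Scene light: 1 stop brighter.
ISO: 4000 → 3200 → 2500 — 2/3 stop dropped (darker).
Aperture: f/2.2 → f/2 → f/1.8 → f/1.6 → f/1.4 → f/1.2 — 1 2/3 stops wider (brighter).
Net so far: 2 stops brighter. Shutter speed: 1/100 → 1/125 → 1/160 → 1/200 → 1/250 → 1/320 → 1/400.

1/400s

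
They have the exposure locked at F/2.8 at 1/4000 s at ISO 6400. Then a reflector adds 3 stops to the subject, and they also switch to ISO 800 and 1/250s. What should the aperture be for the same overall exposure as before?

Scene light: 3 stops brighter.
ISO: 6400 → 3200 → 1600 → 800 — 3 stops dropped (darker).
Shutter speed: 1/4000 → 1/2000 → 1/1000 → 1/500 → 1/250 — 4 stops longer (brighter).
Net so far: 4 stops brighter. Aperture: f/2.8 → f/4 → f/5.6 → f/8 → f/11.

f/11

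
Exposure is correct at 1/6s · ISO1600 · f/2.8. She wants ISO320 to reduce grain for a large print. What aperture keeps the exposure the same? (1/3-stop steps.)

ISO: 1600 → 1250 → 1000 → 800 → 640 → 500 → 400 → 320 — 2 1/3 stops lower (darker).
Need 2 1/3 stops brighter from the aperture: f/2.8 → f/2.5 → f/2.2 → f/2 → f/1.8 → f/1.6 → f/1.4 → f/1.2.

f/1.2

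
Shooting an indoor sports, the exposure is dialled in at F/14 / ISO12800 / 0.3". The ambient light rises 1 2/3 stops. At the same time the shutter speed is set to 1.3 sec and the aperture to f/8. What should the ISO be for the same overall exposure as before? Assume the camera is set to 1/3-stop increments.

ISO 320

Scene light: 1 2/3 stops brighter.
Shutter speed: 0.3 → 0.4 → 0.5 → 0.6 → 0.8 → 1 → 1.3 — 2 stops slower (brighter).
Aperture: f/14 → f/13 → f/11 → f/10 → f/9 → f/8 — 1 2/3 stops wider (brighter).
Net so far: 5 1/3 stops brighter. ISO: 12800 → 10000 → 8000 → 6400 → 5000 → 4000 → 3200 → 2500 → 2000 → 1600 → 1250 → 1000 → 800 → 640 → 500 → 400 → 320.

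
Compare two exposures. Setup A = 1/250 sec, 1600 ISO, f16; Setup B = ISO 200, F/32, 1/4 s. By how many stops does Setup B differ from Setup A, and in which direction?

1 stop brighter

Aperture: f/16 → f/22 → f/32 — 2 stops narrower (darker).
Shutter speed: 1/250 → 1/125 → 1/60 → 1/30 → 1/15 → 1/8 → 1/4 — 6 stops slower (brighter).
ISO: 1600 → 800 → 400 → 200 — 3 stops dropped (darker).
Net: −2 +6 −3 = +1 stop.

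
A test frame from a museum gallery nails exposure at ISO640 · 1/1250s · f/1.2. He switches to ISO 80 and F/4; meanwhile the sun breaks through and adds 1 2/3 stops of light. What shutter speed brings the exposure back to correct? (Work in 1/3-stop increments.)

Scene light: 1 2/3 stops brighter.
ISO: 640 → 500 → 400 → 320 → 250 → 200 → 160 → 125 → 100 → 80 — 3 stops lower (darker).
Aperture: f/1.2 → f/1.4 → f/1.6 → f/1.8 → f/2 → f/2.2 → f/2.5 → f/2.8 → f/3.2 → f/3.5 → f/4 — 3 1/3 stops narrower (darker).
Net so far: 4 2/3 stops darker. Shutter speed: 1/1250 → 1/1000 → 1/800 → 1/640 → 1/500 → 1/400 → 1/320 → 1/250 → 1/200 → 1/160 → 1/125 → 1/100 → 1/80 → 1/60 → 1/50.

1/50s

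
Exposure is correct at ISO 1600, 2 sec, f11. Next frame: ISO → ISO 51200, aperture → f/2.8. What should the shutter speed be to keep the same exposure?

ISO: 1600 → 3200 → 6400 → 12800 → 25600 → 51200 — 5 stops raised (brighter).
Aperture: f/11 → f/8 → f/5.6 → f/4 → f/2.8 — 4 stops opened up (brighter).
Net change so far: 9 stops brighter. Offset with the shutter speed: 2 → 1 → 1/2 → 1/4 → 1/8 → 1/15 → 1/30 → 1/60 → 1/125 → 1/250.

1/250s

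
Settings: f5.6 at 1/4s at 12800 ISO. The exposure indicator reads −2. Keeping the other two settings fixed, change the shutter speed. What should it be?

Underexposed by 2 stops → need 2 stops brighter.
Shutter speed: 1/4 → 1/2 → 1.

1 s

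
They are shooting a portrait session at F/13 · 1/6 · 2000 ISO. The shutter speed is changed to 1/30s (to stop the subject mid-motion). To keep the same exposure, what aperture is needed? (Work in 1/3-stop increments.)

f/5.6

Shutter speed: 1/6 → 1/8 → 1/10 → 1/13 → 1/15 → 1/20 → 1/25 → 1/30 — 2 1/3 stops shorter (darker).
Need 2 1/3 stops brighter from the aperture: f/13 → f/11 → f/10 → f/9 → f/8 → f/7.1 → f/6.3 → f/5.6.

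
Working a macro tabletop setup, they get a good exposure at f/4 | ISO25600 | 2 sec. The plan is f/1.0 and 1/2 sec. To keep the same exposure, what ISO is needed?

ISO 6400

Aperture: f/4 → f/2.8 → f/2 → f/1.4 → f/1.0 — 4 stops wider (brighter).
Shutter speed: 2 → 1 → 1/2 — 2 stops shorter (darker).
Net change so far: 2 stops brighter. Offset with the ISO: 25600 → 12800 → 6400.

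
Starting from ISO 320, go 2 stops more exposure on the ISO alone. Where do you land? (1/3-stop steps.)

ISO 1250

ISO: 320 → 400 → 500 → 640 → 800 → 1000 → 1250 — 2 stops raised (brighter).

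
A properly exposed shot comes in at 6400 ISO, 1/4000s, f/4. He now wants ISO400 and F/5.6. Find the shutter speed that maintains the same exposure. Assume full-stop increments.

ISO: 6400 → 3200 → 1600 → 800 → 400 — 4 stops dropped (darker).
Aperture: f/4 → f/5.6 — 1 stop smaller aperture (darker).
Net change so far: 5 stops darker. Offset with the shutter speed: 1/4000 → 1/2000 → 1/1000 → 1/500 → 1/250 → 1/125.

1/125s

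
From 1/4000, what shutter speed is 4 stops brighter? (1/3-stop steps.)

1/250s

Shutter speed: 1/4000 → 1/3200 → 1/2500 → 1/2000 → 1/1600 → 1/1250 → 1/1000 → 1/800 → 1/640 → 1/500 → 1/400 → 1/320 → 1/250 — 4 stops slower (brighter).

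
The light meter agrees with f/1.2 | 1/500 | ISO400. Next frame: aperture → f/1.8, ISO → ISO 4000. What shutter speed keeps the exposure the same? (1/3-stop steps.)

Aperture: f/1.2 → f/1.4 → f/1.6 → f/1.8 — 1 stop narrower (darker).
ISO: 400 → 500 → 640 → 800 → 1000 → 1250 → 1600 → 2000 → 2500 → 3200 → 4000 — 3 1/3 stops higher (brighter).
Net change so far: 2 1/3 stops brighter. Offset with the shutter speed: 1/500 → 1/640 → 1/800 → 1/1000 → 1/1250 → 1/1600 → 1/2000 → 1/2500.

1/2500s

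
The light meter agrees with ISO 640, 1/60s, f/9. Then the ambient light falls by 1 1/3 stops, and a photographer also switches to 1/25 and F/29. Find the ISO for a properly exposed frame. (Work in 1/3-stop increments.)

Scene light: 1 1/3 stops darker.
Shutter speed: 1/60 → 1/50 → 1/40 → 1/30 → 1/25 — 1 1/3 stops slower (brighter).
Aperture: f/9 → f/10 → f/11 → f/13 → f/14 → f/16 → f/18 → f/20 → f/22 → f/25 → f/29 — 3 1/3 stops stopped down (darker).
Net so far: 3 1/3 stops darker. ISO: 640 → 800 → 1000 → 1250 → 1600 → 2000 → 2500 → 3200 → 4000 → 5000 → 6400.

ISO 6400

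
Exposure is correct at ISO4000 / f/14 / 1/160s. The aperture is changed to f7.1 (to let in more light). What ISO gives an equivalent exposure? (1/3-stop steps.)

Aperture: f/14 → f/13 → f/11 → f/10 → f/9 → f/8 → f/7.1 — 2 stops larger aperture (brighter).
Need 2 stops darker from the ISO: 4000 → 3200 → 2500 → 2000 → 1600 → 1250 → 1000.

ISO 1000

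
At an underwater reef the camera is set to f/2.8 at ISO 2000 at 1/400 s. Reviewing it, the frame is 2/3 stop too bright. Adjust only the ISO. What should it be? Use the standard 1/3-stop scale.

Overexposed by 2/3 stop → need 2/3 stop darker.
ISO: 2000 → 1600 → 1250.

ISO 1250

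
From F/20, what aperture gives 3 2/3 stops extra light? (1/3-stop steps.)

f/5.6

Aperture: f/20 → f/18 → f/16 → f/14 → f/13 → f/11 → f/10 → f/9 → f/8 → f/7.1 → f/6.3 → f/5.6 — 3 2/3 stops wider (brighter).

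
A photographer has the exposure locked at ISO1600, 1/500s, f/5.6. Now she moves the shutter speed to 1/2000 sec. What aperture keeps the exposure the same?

Shutter speed: 1/500 → 1/1000 → 1/2000 — 2 stops faster (darker).
Need 2 stops brighter from the aperture: f/5.6 → f/4 → f/2.8.

f/2.8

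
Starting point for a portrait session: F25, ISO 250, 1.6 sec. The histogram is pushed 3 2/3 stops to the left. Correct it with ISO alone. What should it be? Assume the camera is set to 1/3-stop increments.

Underexposed by 3 2/3 stops → need 3 2/3 stops brighter.
ISO: 250 → 320 → 400 → 500 → 640 → 800 → 1000 → 1250 → 1600 → 2000 → 2500 → 3200.

ISO 3200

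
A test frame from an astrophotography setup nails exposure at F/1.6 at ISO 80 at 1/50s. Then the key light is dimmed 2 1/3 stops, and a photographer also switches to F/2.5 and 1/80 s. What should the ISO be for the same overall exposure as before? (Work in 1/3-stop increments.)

Scene light: 2 1/3 stops darker.
Aperture: f/1.6 → f/1.8 → f/2 → f/2.2 → f/2.5 — 1 1/3 stops narrower (darker).
Shutter speed: 1/50 → 1/60 → 1/80 — 2/3 stop shorter (darker).
Net so far: 4 1/3 stops darker. ISO: 80 → 100 → 125 → 160 → 200 → 250 → 320 → 400 → 500 → 640 → 800 → 1000 → 1250 → 1600.

ISO 1600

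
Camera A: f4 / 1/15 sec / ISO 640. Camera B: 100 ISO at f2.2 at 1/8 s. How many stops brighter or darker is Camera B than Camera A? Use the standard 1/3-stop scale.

Aperture: f/4 → f/3.5 → f/3.2 → f/2.8 → f/2.5 → f/2.2 — 1 2/3 stops larger aperture (brighter).
Shutter speed: 1/15 → 1/13 → 1/10 → 1/8 — 1 stop slower (brighter).
ISO: 640 → 500 → 400 → 320 → 250 → 200 → 160 → 125 → 100 — 2 2/3 stops lower (darker).
Net: +1 2/3 +1 −2 2/3 = 0 stops.

same exposure (0 stops)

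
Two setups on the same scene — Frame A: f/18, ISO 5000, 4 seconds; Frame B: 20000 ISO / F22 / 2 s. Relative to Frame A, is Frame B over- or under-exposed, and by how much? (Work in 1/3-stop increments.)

Aperture: f/18 → f/20 → f/22 — 2/3 stop smaller aperture (darker).
Shutter speed: 4 → 3.2 → 2.5 → 2 — 1 stop faster (darker).
ISO: 5000 → 6400 → 8000 → 10000 → 12800 → 16000 → 20000 — 2 stops higher (brighter).
Net: −2/3 −1 +2 = +1/3 stops.

1/3 stop brighter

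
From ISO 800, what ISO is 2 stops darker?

ISO 200

ISO: 800 → 400 → 200 — 2 stops lower (darker).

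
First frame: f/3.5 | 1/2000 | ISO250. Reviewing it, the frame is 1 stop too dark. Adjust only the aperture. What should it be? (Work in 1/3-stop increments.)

Underexposed by 1 stop → need 1 stop brighter.
Aperture: f/3.5 → f/3.2 → f/2.8 → f/2.5.

f/2.5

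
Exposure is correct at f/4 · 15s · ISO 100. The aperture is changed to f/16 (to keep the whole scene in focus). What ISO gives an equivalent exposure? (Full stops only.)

ISO 1600

Aperture: f/4 → f/5.6 → f/8 → f/11 → f/16 — 4 stops stopped down (darker).
Need 4 stops brighter from the ISO: 100 → 200 → 400 → 800 → 1600.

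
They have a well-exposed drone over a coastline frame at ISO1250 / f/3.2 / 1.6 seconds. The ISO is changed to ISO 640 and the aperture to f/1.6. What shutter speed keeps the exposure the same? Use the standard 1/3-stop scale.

ISO: 1250 → 1000 → 800 → 640 — 1 stop lower (darker).
Aperture: f/3.2 → f/2.8 → f/2.5 → f/2.2 → f/2 → f/1.8 → f/1.6 — 2 stops opened up (brighter).
Net change so far: 1 stop brighter. Offset with the shutter speed: 1.6 → 1.3 → 1 → 0.8.

0.8 s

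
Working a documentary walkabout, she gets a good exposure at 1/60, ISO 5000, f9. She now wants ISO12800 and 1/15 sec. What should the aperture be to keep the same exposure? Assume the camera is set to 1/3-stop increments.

f/29

ISO: 5000 → 6400 → 8000 → 10000 → 12800 — 1 1/3 stops higher (brighter).
Shutter speed: 1/60 → 1/50 → 1/40 → 1/30 → 1/25 → 1/20 → 1/15 — 2 stops slower (brighter).
Net change so far: 3 1/3 stops brighter. Offset with the aperture: f/9 → f/10 → f/11 → f/13 → f/14 → f/16 → f/18 → f/20 → f/22 → f/25 → f/29.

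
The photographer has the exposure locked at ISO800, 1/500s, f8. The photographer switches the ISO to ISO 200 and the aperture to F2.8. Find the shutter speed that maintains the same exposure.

1/1000s

ISO: 800 → 400 → 200 — 2 stops lower (darker).
Aperture: f/8 → f/5.6 → f/4 → f/2.8 — 3 stops larger aperture (brighter).
Net change so far: 1 stop brighter. Offset with the shutter speed: 1/500 → 1/1000.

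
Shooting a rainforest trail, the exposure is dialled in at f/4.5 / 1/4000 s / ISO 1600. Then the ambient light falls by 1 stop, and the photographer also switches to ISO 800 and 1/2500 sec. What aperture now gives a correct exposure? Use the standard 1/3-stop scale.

Scene light: 1 stop darker.
ISO: 1600 → 1250 → 1000 → 800 — 1 stop dropped (darker).
Shutter speed: 1/4000 → 1/3200 → 1/2500 — 2/3 stop longer (brighter).
Net so far: 1 1/3 stops darker. Aperture: f/4.5 → f/4 → f/3.5 → f/3.2 → f/2.8.

f/2.8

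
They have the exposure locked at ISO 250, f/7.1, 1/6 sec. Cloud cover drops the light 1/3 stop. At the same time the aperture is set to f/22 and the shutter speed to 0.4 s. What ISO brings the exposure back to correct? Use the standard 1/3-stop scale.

ISO 1250

Scene light: 1/3 stop darker.
Aperture: f/7.1 → f/8 → f/9 → f/10 → f/11 → f/13 → f/14 → f/16 → f/18 → f/20 → f/22 — 3 1/3 stops stopped down (darker).
Shutter speed: 1/6 → 1/5 → 1/4 → 0.3 → 0.4 — 1 1/3 stops longer (brighter).
Net so far: 2 1/3 stops darker. ISO: 250 → 320 → 400 → 500 → 640 → 800 → 1000 → 1250.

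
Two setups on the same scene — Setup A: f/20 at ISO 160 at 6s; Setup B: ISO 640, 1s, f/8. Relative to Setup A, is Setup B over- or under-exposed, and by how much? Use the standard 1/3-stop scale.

2 stops brighter

Aperture: f/20 → f/18 → f/16 → f/14 → f/13 → f/11 → f/10 → f/9 → f/8 — 2 2/3 stops wider (brighter).
Shutter speed: 6 → 5 → 4 → 3.2 → 2.5 → 2 → 1.6 → 1.3 → 1 — 2 2/3 stops shorter (darker).
ISO: 160 → 200 → 250 → 320 → 400 → 500 → 640 — 2 stops raised (brighter).
Net: +2 2/3 −2 2/3 +2 = +2 stops.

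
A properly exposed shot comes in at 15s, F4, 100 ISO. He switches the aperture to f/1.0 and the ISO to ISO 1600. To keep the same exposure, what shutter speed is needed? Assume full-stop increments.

Aperture: f/4 → f/2.8 → f/2 → f/1.4 → f/1.0 — 4 stops wider (brighter).
ISO: 100 → 200 → 400 → 800 → 1600 — 4 stops raised (brighter).
Net change so far: 8 stops brighter. Offset with the shutter speed: 15 → 8 → 4 → 2 → 1 → 1/2 → 1/4 → 1/8 → 1/15.

1/15s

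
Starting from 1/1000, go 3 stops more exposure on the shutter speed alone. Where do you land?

1/125s

Shutter speed: 1/1000 → 1/500 → 1/250 → 1/125 — 3 stops longer (brighter).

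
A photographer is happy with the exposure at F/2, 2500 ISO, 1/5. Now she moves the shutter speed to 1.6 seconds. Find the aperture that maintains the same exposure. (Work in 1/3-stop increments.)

f/5.6

Shutter speed: 1/5 → 1/4 → 0.3 → 0.4 → 0.5 → 0.6 → 0.8 → 1 → 1.3 → 1.6 — 3 stops longer (brighter).
Need 3 stops darker from the aperture: f/2 → f/2.2 → f/2.5 → f/2.8 → f/3.2 → f/3.5 → f/4 → f/4.5 → f/5 → f/5.6.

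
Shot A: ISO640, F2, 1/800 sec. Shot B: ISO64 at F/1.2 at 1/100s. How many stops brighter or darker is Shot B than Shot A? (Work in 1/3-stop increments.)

Aperture: f/2 → f/1.8 → f/1.6 → f/1.4 → f/1.2 — 1 1/3 stops opened up (brighter).
Shutter speed: 1/800 → 1/640 → 1/500 → 1/400 → 1/320 → 1/250 → 1/200 → 1/160 → 1/125 → 1/100 — 3 stops longer (brighter).
ISO: 640 → 500 → 400 → 320 → 250 → 200 → 160 → 125 → 100 → 80 → 64 — 3 1/3 stops lower (darker).
Net: +1 1/3 +3 −3 1/3 = +1 stop.

1 stop brighter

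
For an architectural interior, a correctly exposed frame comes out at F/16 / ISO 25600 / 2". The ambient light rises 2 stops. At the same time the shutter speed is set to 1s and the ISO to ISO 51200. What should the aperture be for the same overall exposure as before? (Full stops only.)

f/32

Scene light: 2 stops brighter.
Shutter speed: 2 → 1 — 1 stop shorter (darker).
ISO: 25600 → 51200 — 1 stop raised (brighter).
Net so far: 2 stops brighter. Aperture: f/16 → f/22 → f/32.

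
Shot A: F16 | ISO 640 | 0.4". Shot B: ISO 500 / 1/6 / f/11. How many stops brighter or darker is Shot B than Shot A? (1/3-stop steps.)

2/3 stop darker

Aperture: f/16 → f/14 → f/13 → f/11 — 1 stop larger aperture (brighter).
Shutter speed: 0.4 → 0.3 → 1/4 → 1/5 → 1/6 — 1 1/3 stops faster (darker).
ISO: 640 → 500 — 1/3 stop dropped (darker).
Net: +1 −1 1/3 −1/3 = −2/3 stops.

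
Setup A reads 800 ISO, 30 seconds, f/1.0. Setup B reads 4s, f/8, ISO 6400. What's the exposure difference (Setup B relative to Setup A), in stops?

Aperture: f/1.0 → f/1.4 → f/2 → f/2.8 → f/4 → f/5.6 → f/8 — 6 stops narrower (darker).
Shutter speed: 30 → 15 → 8 → 4 — 3 stops faster (darker).
ISO: 800 → 1600 → 3200 → 6400 — 3 stops raised (brighter).
Net: −6 −3 +3 = −6 stops.

6 stops darker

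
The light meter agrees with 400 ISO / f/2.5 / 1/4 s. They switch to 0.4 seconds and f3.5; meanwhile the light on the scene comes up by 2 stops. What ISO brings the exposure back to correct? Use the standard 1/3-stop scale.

ISO 125

Scene light: 2 stops brighter.
Shutter speed: 1/4 → 0.3 → 0.4 — 2/3 stop slower (brighter).
Aperture: f/2.5 → f/2.8 → f/3.2 → f/3.5 — 1 stop smaller aperture (darker).
Net so far: 1 2/3 stops brighter. ISO: 400 → 320 → 250 → 200 → 160 → 125.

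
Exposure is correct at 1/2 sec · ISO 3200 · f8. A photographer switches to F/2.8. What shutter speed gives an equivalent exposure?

Aperture: f/8 → f/5.6 → f/4 → f/2.8 — 3 stops larger aperture (brighter).
Need 3 stops darker from the shutter speed: 1/2 → 1/4 → 1/8 → 1/15.

1/15s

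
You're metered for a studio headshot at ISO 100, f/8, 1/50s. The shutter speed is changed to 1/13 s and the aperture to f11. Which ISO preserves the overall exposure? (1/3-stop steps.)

ISO 50

Shutter speed: 1/50 → 1/40 → 1/30 → 1/25 → 1/20 → 1/15 → 1/13 — 2 stops longer (brighter).
Aperture: f/8 → f/9 → f/10 → f/11 — 1 stop narrower (darker).
Net change so far: 1 stop brighter. Offset with the ISO: 100 → 80 → 64 → 50.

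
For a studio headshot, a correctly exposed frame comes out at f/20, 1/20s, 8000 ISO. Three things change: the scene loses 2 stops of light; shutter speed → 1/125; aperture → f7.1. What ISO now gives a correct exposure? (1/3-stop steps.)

Scene light: 2 stops darker.
Shutter speed: 1/20 → 1/25 → 1/30 → 1/40 → 1/50 → 1/60 → 1/80 → 1/100 → 1/125 — 2 2/3 stops shorter (darker).
Aperture: f/20 → f/18 → f/16 → f/14 → f/13 → f/11 → f/10 → f/9 → f/8 → f/7.1 — 3 stops wider (brighter).
Net so far: 1 2/3 stops darker. ISO: 8000 → 10000 → 12800 → 16000 → 20000 → 25600.

ISO 25600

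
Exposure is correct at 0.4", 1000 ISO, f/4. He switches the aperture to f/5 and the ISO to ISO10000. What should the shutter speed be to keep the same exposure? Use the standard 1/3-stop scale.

1/15s

Aperture: f/4 → f/4.5 → f/5 — 2/3 stop stopped down (darker).
ISO: 1000 → 1250 → 1600 → 2000 → 2500 → 3200 → 4000 → 5000 → 6400 → 8000 → 10000 — 3 1/3 stops higher (brighter).
Net change so far: 2 2/3 stops brighter. Offset with the shutter speed: 0.4 → 0.3 → 1/4 → 1/5 → 1/6 → 1/8 → 1/10 → 1/13 → 1/15.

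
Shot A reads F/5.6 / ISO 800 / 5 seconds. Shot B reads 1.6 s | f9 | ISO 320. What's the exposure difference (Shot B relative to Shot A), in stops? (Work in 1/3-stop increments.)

Aperture: f/5.6 → f/6.3 → f/7.1 → f/8 → f/9 — 1 1/3 stops smaller aperture (darker).
Shutter speed: 5 → 4 → 3.2 → 2.5 → 2 → 1.6 — 1 2/3 stops shorter (darker).
ISO: 800 → 640 → 500 → 400 → 320 — 1 1/3 stops dropped (darker).
Net: −1 1/3 −1 2/3 −1 1/3 = −4 1/3 stops.

4 1/3 stops darker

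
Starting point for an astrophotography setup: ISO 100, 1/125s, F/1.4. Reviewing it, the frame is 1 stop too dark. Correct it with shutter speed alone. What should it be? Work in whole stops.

1/60s

Underexposed by 1 stop → need 1 stop brighter.
Shutter speed: 1/125 → 1/60.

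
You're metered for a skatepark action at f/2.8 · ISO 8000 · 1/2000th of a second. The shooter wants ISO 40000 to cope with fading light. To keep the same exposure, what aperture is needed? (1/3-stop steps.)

ISO: 8000 → 10000 → 12800 → 16000 → 20000 → 25600 → 32000 → 40000 — 2 1/3 stops raised (brighter).
Need 2 1/3 stops darker from the aperture: f/2.8 → f/3.2 → f/3.5 → f/4 → f/4.5 → f/5 → f/5.6 → f/6.3.

f/6.3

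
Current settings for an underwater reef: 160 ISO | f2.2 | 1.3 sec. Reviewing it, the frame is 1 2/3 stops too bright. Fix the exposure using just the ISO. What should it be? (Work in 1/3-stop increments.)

ISO 50

Overexposed by 1 2/3 stops → need 1 2/3 stops darker.
ISO: 160 → 125 → 100 → 80 → 64 → 50.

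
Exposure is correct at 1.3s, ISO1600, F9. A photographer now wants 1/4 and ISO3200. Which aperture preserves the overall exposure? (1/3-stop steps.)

f/5.6

Shutter speed: 1.3 → 1 → 0.8 → 0.6 → 0.5 → 0.4 → 0.3 → 1/4 — 2 1/3 stops shorter (darker).
ISO: 1600 → 2000 → 2500 → 3200 — 1 stop higher (brighter).
Net change so far: 1 1/3 stops darker. Offset with the aperture: f/9 → f/8 → f/7.1 → f/6.3 → f/5.6.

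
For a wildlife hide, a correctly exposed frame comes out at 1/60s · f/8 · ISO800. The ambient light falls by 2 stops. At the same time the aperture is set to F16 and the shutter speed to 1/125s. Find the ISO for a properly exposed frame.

Scene light: 2 stops darker.
Aperture: f/8 → f/11 → f/16 — 2 stops smaller aperture (darker).
Shutter speed: 1/60 → 1/125 — 1 stop shorter (darker).
Net so far: 5 stops darker. ISO: 800 → 1600 → 3200 → 6400 → 12800 → 25600.

ISO 25600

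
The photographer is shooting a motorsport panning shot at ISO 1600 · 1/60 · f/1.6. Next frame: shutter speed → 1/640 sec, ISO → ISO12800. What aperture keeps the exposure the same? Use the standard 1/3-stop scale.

Shutter speed: 1/60 → 1/80 → 1/100 → 1/125 → 1/160 → 1/200 → 1/250 → 1/320 → 1/400 → 1/500 → 1/640 — 3 1/3 stops shorter (darker).
ISO: 1600 → 2000 → 2500 → 3200 → 4000 → 5000 → 6400 → 8000 → 10000 → 12800 — 3 stops raised (brighter).
Net change so far: 1/3 stop darker. Offset with the aperture: f/1.6 → f/1.4.

f/1.4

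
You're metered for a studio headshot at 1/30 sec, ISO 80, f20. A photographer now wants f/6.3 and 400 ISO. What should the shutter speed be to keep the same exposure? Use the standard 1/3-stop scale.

1/1600s

Aperture: f/20 → f/18 → f/16 → f/14 → f/13 → f/11 → f/10 → f/9 → f/8 → f/7.1 → f/6.3 — 3 1/3 stops opened up (brighter).
ISO: 80 → 100 → 125 → 160 → 200 → 250 → 320 → 400 — 2 1/3 stops higher (brighter).
Net change so far: 5 2/3 stops brighter. Offset with the shutter speed: 1/30 → 1/40 → 1/50 → 1/60 → 1/80 → 1/100 → 1/125 → 1/160 → 1/200 → 1/250 → 1/320 → 1/400 → 1/500 → 1/640 → 1/800 → 1/1000 → 1/1250 → 1/1600.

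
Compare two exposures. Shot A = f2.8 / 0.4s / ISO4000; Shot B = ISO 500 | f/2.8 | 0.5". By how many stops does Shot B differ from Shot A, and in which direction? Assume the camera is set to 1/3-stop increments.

Aperture: unchanged.
Shutter speed: 0.4 → 0.5 — 1/3 stop longer (brighter).
ISO: 4000 → 3200 → 2500 → 2000 → 1600 → 1250 → 1000 → 800 → 640 → 500 — 3 stops dropped (darker).
Net: +1/3 −3 = −2 2/3 stops.

2 2/3 stops darker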